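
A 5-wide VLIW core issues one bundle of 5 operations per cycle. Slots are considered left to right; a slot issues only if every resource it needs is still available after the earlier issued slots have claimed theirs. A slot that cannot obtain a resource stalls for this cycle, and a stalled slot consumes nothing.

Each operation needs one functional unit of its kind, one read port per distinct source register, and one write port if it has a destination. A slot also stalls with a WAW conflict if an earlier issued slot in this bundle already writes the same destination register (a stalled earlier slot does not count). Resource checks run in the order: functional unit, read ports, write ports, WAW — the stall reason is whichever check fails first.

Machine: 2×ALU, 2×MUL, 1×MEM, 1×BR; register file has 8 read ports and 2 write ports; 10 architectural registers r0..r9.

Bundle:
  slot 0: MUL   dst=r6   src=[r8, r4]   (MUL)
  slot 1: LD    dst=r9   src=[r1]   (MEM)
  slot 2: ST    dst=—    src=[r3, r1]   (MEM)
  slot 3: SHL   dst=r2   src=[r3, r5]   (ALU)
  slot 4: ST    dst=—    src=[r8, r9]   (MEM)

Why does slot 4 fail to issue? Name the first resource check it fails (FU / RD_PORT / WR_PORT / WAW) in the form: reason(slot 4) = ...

reason(slot 4) = FU

[0] MUL needs rd=2 wr=1: ok; after: ALU=2 MUL=1 MEM=1 BR=1, R=6, W=1
[1] MEM needs rd=1 wr=1: ok; after: ALU=2 MUL=1 MEM=0 BR=1, R=5, W=0
[2] MEM needs rd=2 wr=0: FU; after: ALU=2 MUL=1 MEM=0 BR=1, R=5, W=0
[3] ALU needs rd=2 wr=1: WR_PORT; after: ALU=2 MUL=1 MEM=0 BR=1, R=5, W=0
[4] MEM needs rd=2 wr=0: FU; after: ALU=2 MUL=1 MEM=0 BR=1, R=5, W=0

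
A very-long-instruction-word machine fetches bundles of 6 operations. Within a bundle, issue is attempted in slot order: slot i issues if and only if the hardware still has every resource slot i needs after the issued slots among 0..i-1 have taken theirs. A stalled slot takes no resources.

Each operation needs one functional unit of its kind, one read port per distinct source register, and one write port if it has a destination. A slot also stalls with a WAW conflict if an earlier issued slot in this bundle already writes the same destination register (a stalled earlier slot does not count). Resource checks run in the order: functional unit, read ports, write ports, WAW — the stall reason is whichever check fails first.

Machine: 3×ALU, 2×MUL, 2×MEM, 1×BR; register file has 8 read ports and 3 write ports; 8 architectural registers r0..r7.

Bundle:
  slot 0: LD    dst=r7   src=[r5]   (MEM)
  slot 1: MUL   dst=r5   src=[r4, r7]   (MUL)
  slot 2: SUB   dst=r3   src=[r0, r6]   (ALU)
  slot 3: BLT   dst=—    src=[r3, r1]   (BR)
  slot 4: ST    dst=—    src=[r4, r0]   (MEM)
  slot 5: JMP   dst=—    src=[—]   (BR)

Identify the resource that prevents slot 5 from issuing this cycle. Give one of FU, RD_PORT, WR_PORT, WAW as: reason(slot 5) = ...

[0] MEM needs rd=1 wr=1: ok; after: ALU=3 MUL=2 MEM=1 BR=1, R=7, W=2
[1] MUL needs rd=2 wr=1: ok; after: ALU=3 MUL=1 MEM=1 BR=1, R=5, W=1
[2] ALU needs rd=2 wr=1: ok; after: ALU=2 MUL=1 MEM=1 BR=1, R=3, W=0
[3] BR needs rd=2 wr=0: ok; after: ALU=2 MUL=1 MEM=1 BR=0, R=1, W=0
[4] MEM needs rd=2 wr=0: RD_PORT; after: ALU=2 MUL=1 MEM=1 BR=0, R=1, W=0
[5] BR needs rd=0 wr=0: FU; after: ALU=2 MUL=1 MEM=1 BR=0, R=1, W=0

reason(slot 5) = FU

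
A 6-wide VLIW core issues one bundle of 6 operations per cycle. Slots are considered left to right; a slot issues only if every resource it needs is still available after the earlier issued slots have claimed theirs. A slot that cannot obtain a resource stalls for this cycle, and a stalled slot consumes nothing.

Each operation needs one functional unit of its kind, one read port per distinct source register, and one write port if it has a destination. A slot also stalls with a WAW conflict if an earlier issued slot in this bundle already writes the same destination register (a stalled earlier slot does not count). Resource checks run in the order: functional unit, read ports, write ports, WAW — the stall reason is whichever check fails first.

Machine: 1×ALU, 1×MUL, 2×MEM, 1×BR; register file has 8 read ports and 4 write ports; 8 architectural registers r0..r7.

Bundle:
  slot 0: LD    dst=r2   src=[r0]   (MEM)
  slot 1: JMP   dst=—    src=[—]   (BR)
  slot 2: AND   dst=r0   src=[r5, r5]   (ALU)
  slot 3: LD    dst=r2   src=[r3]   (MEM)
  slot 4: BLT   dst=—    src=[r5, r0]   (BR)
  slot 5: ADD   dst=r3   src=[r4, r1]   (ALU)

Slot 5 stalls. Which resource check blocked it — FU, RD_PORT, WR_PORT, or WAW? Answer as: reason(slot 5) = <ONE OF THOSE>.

#0 MEM src=r0 dispatched  <A:1 Mu:1 Ld:1 B:1 rd:7 wr:3>
#1 BR src=- dispatched  <A:1 Mu:1 Ld:1 B:0 rd:7 wr:3>
#2 ALU src=r5,r5 dispatched  <A:0 Mu:1 Ld:1 B:0 rd:6 wr:2>
#3 MEM src=r3 held:WAW  <A:0 Mu:1 Ld:1 B:0 rd:6 wr:2>
#4 BR src=r5,r0 held:FU  <A:0 Mu:1 Ld:1 B:0 rd:6 wr:2>
#5 ALU src=r4,r1 held:FU  <A:0 Mu:1 Ld:1 B:0 rd:6 wr:2>

reason(slot 5) = FU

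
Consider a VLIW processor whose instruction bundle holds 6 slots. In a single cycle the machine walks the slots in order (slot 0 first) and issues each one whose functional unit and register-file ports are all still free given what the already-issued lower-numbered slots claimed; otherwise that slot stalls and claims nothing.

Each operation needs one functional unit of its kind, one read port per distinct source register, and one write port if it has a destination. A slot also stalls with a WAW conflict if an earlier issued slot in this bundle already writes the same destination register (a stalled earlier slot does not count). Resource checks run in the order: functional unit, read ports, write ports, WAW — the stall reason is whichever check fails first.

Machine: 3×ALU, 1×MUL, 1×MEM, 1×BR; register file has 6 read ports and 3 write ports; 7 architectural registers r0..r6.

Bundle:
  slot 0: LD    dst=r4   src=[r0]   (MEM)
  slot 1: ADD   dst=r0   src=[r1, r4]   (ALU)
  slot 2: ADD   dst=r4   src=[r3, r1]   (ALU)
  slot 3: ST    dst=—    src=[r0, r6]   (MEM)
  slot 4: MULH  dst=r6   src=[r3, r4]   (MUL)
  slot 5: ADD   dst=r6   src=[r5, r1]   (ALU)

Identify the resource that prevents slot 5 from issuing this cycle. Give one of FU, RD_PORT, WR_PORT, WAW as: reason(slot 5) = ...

[0] MEM needs rd=1 wr=1: ok; after: ALU=3 MUL=1 MEM=0 BR=1, R=5, W=2
[1] ALU needs rd=2 wr=1: ok; after: ALU=2 MUL=1 MEM=0 BR=1, R=3, W=1
[2] ALU needs rd=2 wr=1: WAW; after: ALU=2 MUL=1 MEM=0 BR=1, R=3, W=1
[3] MEM needs rd=2 wr=0: FU; after: ALU=2 MUL=1 MEM=0 BR=1, R=3, W=1
[4] MUL needs rd=2 wr=1: ok; after: ALU=2 MUL=0 MEM=0 BR=1, R=1, W=0
[5] ALU needs rd=2 wr=1: RD_PORT; after: ALU=2 MUL=0 MEM=0 BR=1, R=1, W=0

reason(slot 5) = RD_PORT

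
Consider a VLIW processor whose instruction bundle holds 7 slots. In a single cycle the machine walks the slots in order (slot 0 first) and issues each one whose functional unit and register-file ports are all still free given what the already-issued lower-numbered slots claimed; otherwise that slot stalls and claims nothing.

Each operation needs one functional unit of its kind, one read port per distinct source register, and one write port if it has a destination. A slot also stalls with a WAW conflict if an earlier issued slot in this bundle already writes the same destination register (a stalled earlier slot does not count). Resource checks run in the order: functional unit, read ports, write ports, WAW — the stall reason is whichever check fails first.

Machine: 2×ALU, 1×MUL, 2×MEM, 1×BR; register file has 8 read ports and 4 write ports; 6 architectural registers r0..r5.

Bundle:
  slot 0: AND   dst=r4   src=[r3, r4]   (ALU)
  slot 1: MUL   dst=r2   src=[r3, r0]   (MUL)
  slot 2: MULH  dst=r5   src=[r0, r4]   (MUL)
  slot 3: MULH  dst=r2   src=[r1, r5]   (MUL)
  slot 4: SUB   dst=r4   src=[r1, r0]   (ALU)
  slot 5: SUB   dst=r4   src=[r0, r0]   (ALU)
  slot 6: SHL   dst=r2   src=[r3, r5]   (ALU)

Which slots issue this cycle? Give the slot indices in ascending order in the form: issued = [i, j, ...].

  0. ALU→r4 ⇒ go  {1A/1Mu/2Ld/1B | 6r 3w}
  1. MUL→r2 ⇒ go  {1A/0Mu/2Ld/1B | 4r 2w}
  2. MUL→r5 ⇒ no(FU)  {1A/0Mu/2Ld/1B | 4r 2w}
  3. MUL→r2 ⇒ no(FU)  {1A/0Mu/2Ld/1B | 4r 2w}
  4. ALU→r4 ⇒ no(WAW)  {1A/0Mu/2Ld/1B | 4r 2w}
  5. ALU→r4 ⇒ no(WAW)  {1A/0Mu/2Ld/1B | 4r 2w}
  6. ALU→r2 ⇒ no(WAW)  {1A/0Mu/2Ld/1B | 4r 2w}

issued = [0, 1]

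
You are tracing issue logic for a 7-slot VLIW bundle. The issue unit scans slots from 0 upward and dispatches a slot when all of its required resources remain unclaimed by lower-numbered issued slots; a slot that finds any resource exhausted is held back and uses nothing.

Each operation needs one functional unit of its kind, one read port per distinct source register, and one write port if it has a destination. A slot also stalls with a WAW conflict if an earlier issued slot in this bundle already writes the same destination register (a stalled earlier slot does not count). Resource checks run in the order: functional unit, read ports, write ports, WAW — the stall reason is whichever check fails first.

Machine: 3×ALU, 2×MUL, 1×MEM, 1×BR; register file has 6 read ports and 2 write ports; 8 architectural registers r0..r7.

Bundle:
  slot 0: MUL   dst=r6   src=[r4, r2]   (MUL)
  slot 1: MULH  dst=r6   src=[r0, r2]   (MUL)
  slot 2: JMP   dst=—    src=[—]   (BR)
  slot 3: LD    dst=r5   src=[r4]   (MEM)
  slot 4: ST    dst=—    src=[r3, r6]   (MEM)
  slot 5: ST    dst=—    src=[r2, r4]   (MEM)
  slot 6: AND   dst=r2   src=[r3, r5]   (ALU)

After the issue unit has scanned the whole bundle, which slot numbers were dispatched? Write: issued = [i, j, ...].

slot 0 (MUL): ISSUE — free A3,Mu1,Ld1,B1 rp4 wp1
slot 1 (MUL): stall WAW — free A3,Mu1,Ld1,B1 rp4 wp1
slot 2 (BR): ISSUE — free A3,Mu1,Ld1,B0 rp4 wp1
slot 3 (MEM): ISSUE — free A3,Mu1,Ld0,B0 rp3 wp0
slot 4 (MEM): stall FU — free A3,Mu1,Ld0,B0 rp3 wp0
slot 5 (MEM): stall FU — free A3,Mu1,Ld0,B0 rp3 wp0
slot 6 (ALU): stall WR_PORT — free A3,Mu1,Ld0,B0 rp3 wp0

issued = [0, 2, 3]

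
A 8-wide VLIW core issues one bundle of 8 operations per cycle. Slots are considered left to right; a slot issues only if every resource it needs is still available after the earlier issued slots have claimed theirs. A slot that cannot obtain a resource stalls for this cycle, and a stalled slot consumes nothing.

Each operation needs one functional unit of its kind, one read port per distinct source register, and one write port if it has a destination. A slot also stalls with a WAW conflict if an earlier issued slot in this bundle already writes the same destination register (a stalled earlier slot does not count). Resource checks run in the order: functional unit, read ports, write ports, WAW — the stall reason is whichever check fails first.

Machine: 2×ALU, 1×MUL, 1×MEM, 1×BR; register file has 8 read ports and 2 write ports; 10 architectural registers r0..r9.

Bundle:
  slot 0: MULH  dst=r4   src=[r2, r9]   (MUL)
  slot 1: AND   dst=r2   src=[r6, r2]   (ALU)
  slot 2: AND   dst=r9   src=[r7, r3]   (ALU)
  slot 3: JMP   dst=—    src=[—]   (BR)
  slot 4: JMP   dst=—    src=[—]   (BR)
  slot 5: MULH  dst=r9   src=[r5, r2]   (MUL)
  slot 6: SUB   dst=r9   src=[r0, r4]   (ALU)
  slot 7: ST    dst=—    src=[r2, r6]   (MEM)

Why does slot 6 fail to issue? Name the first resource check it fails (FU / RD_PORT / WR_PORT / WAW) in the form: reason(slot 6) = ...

slot 0 (MUL): ISSUE — free A2,Mu0,Ld1,B1 rp6 wp1
slot 1 (ALU): ISSUE — free A1,Mu0,Ld1,B1 rp4 wp0
slot 2 (ALU): stall WR_PORT — free A1,Mu0,Ld1,B1 rp4 wp0
slot 3 (BR): ISSUE — free A1,Mu0,Ld1,B0 rp4 wp0
slot 4 (BR): stall FU — free A1,Mu0,Ld1,B0 rp4 wp0
slot 5 (MUL): stall FU — free A1,Mu0,Ld1,B0 rp4 wp0
slot 6 (ALU): stall WR_PORT — free A1,Mu0,Ld1,B0 rp4 wp0
slot 7 (MEM): ISSUE — free A1,Mu0,Ld0,B0 rp2 wp0

reason(slot 6) = WR_PORT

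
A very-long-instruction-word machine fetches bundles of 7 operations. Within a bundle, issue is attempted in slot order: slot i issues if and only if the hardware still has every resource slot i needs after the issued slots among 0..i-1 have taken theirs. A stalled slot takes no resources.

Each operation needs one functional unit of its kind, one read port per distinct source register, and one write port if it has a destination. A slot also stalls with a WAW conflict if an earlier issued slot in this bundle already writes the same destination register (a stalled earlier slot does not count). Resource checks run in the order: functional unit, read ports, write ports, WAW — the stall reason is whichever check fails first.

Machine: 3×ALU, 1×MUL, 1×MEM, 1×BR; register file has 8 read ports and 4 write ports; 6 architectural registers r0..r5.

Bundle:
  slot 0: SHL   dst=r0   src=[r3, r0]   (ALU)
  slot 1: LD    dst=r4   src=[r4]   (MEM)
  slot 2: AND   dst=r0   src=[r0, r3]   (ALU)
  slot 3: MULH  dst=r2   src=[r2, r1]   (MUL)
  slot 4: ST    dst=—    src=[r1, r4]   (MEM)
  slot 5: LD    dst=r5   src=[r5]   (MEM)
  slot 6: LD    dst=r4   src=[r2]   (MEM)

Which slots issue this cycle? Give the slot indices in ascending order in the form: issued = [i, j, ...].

issued = [0, 1, 3]

(0) want 1×ALU +2rd +1wr — yes → AL2|MU1|ME1|BR1|rd6|wr3
(1) want 1×MEM +1rd +1wr — yes → AL2|MU1|ME0|BR1|rd5|wr2
(2) want 1×ALU +2rd +1wr — WAW → AL2|MU1|ME0|BR1|rd5|wr2
(3) want 1×MUL +2rd +1wr — yes → AL2|MU0|ME0|BR1|rd3|wr1
(4) want 1×MEM +2rd +0wr — FU → AL2|MU0|ME0|BR1|rd3|wr1
(5) want 1×MEM +1rd +1wr — FU → AL2|MU0|ME0|BR1|rd3|wr1
(6) want 1×MEM +1rd +1wr — FU → AL2|MU0|ME0|BR1|rd3|wr1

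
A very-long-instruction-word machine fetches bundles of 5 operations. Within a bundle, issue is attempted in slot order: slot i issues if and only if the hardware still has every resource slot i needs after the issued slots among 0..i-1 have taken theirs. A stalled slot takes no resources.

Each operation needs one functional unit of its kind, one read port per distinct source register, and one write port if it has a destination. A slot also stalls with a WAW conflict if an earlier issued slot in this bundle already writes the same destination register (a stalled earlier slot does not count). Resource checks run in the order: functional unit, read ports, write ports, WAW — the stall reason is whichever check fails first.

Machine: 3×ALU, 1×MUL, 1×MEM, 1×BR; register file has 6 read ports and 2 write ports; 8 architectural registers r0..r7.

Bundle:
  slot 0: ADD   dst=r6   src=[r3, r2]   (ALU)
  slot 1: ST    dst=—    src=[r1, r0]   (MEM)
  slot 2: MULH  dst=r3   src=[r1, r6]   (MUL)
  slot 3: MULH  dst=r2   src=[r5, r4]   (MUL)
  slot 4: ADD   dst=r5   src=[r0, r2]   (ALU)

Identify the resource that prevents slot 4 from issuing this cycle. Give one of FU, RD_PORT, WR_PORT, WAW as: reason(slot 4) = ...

reason(slot 4) = RD_PORT

slot 0 (ALU): ISSUE — free A2,Mu1,Ld1,B1 rp4 wp1
slot 1 (MEM): ISSUE — free A2,Mu1,Ld0,B1 rp2 wp1
slot 2 (MUL): ISSUE — free A2,Mu0,Ld0,B1 rp0 wp0
slot 3 (MUL): stall FU — free A2,Mu0,Ld0,B1 rp0 wp0
slot 4 (ALU): stall RD_PORT — free A2,Mu0,Ld0,B1 rp0 wp0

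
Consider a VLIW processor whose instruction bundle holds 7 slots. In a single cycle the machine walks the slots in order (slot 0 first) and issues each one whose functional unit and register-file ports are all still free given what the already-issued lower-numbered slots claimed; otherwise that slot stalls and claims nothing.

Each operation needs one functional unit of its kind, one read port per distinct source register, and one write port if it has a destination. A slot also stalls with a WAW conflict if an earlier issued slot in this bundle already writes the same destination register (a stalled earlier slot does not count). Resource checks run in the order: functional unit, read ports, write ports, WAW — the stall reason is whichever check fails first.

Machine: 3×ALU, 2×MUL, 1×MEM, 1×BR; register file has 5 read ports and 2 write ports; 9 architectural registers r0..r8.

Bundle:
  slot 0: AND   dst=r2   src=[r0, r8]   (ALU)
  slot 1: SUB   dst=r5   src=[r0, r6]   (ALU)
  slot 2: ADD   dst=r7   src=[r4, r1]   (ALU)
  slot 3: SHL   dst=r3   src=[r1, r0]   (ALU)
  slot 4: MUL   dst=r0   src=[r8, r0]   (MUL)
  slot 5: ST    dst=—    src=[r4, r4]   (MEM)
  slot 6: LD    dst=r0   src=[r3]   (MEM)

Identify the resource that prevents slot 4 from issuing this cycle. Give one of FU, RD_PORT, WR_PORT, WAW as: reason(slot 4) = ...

  0. ALU→r2 ⇒ go  {2A/2Mu/1Ld/1B | 3r 1w}
  1. ALU→r5 ⇒ go  {1A/2Mu/1Ld/1B | 1r 0w}
  2. ALU→r7 ⇒ no(RD_PORT)  {1A/2Mu/1Ld/1B | 1r 0w}
  3. ALU→r3 ⇒ no(RD_PORT)  {1A/2Mu/1Ld/1B | 1r 0w}
  4. MUL→r0 ⇒ no(RD_PORT)  {1A/2Mu/1Ld/1B | 1r 0w}
  5. MEM ⇒ go  {1A/2Mu/0Ld/1B | 0r 0w}
  6. MEM→r0 ⇒ no(FU)  {1A/2Mu/0Ld/1B | 0r 0w}

reason(slot 4) = RD_PORT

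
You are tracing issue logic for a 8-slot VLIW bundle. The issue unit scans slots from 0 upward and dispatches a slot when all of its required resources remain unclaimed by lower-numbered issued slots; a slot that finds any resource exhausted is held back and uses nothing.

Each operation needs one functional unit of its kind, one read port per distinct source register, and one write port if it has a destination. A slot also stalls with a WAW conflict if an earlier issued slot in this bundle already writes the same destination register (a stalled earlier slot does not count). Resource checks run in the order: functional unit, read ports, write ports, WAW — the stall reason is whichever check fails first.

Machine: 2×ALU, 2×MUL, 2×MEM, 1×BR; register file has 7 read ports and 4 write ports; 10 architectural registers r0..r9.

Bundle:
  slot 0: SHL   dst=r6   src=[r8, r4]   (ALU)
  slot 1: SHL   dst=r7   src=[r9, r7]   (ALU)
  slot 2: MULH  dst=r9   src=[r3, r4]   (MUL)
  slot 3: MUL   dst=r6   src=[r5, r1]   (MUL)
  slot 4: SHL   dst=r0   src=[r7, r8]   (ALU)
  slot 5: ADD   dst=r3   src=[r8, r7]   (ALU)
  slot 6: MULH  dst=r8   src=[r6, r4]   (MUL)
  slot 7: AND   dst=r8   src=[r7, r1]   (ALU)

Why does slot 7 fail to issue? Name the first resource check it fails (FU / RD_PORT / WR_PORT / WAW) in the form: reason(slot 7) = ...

reason(slot 7) = FU

[0] ALU needs rd=2 wr=1: ok; after: ALU=1 MUL=2 MEM=2 BR=1, R=5, W=3
[1] ALU needs rd=2 wr=1: ok; after: ALU=0 MUL=2 MEM=2 BR=1, R=3, W=2
[2] MUL needs rd=2 wr=1: ok; after: ALU=0 MUL=1 MEM=2 BR=1, R=1, W=1
[3] MUL needs rd=2 wr=1: RD_PORT; after: ALU=0 MUL=1 MEM=2 BR=1, R=1, W=1
[4] ALU needs rd=2 wr=1: FU; after: ALU=0 MUL=1 MEM=2 BR=1, R=1, W=1
[5] ALU needs rd=2 wr=1: FU; after: ALU=0 MUL=1 MEM=2 BR=1, R=1, W=1
[6] MUL needs rd=2 wr=1: RD_PORT; after: ALU=0 MUL=1 MEM=2 BR=1, R=1, W=1
[7] ALU needs rd=2 wr=1: FU; after: ALU=0 MUL=1 MEM=2 BR=1, R=1, W=1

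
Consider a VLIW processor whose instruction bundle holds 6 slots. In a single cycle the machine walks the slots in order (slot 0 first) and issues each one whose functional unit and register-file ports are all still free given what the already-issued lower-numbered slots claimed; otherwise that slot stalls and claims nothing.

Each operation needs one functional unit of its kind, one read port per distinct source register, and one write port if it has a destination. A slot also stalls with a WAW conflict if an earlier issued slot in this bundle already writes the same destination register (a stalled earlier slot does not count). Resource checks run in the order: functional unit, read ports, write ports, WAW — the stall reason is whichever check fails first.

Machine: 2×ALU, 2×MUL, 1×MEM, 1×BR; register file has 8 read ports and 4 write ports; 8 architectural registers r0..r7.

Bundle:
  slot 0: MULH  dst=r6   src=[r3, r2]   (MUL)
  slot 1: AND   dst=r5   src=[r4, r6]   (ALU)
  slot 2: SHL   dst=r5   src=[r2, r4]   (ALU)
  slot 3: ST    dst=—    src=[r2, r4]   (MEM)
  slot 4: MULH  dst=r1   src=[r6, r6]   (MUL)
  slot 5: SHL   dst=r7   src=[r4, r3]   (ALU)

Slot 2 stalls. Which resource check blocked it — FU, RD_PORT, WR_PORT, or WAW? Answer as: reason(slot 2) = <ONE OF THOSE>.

  0. MUL→r6 ⇒ go  {2A/1Mu/1Ld/1B | 6r 3w}
  1. ALU→r5 ⇒ go  {1A/1Mu/1Ld/1B | 4r 2w}
  2. ALU→r5 ⇒ no(WAW)  {1A/1Mu/1Ld/1B | 4r 2w}
  3. MEM ⇒ go  {1A/1Mu/0Ld/1B | 2r 2w}
  4. MUL→r1 ⇒ go  {1A/0Mu/0Ld/1B | 1r 1w}
  5. ALU→r7 ⇒ no(RD_PORT)  {1A/0Mu/0Ld/1B | 1r 1w}

reason(slot 2) = WAW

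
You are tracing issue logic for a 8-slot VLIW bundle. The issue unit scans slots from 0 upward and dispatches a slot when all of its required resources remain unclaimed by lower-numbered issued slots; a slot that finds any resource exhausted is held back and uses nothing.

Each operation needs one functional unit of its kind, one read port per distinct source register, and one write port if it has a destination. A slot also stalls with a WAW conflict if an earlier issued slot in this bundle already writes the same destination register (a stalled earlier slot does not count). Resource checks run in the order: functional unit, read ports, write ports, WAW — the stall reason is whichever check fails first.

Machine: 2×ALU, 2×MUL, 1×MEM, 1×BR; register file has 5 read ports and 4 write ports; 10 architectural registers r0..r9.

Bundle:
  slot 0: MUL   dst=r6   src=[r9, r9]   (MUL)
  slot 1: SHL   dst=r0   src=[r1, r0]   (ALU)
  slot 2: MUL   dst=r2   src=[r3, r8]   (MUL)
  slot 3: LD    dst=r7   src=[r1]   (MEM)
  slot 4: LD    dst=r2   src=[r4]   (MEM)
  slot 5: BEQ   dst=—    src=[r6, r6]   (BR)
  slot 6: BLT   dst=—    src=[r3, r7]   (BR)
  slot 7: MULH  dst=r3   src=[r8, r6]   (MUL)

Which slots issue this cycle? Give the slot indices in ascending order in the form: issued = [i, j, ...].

issued = [0, 1, 2]

(0) want 1×MUL +1rd +1wr — yes → AL2|MU1|ME1|BR1|rd4|wr3
(1) want 1×ALU +2rd +1wr — yes → AL1|MU1|ME1|BR1|rd2|wr2
(2) want 1×MUL +2rd +1wr — yes → AL1|MU0|ME1|BR1|rd0|wr1
(3) want 1×MEM +1rd +1wr — RD_PORT → AL1|MU0|ME1|BR1|rd0|wr1
(4) want 1×MEM +1rd +1wr — RD_PORT → AL1|MU0|ME1|BR1|rd0|wr1
(5) want 1×BR +1rd +0wr — RD_PORT → AL1|MU0|ME1|BR1|rd0|wr1
(6) want 1×BR +2rd +0wr — RD_PORT → AL1|MU0|ME1|BR1|rd0|wr1
(7) want 1×MUL +2rd +1wr — FU → AL1|MU0|ME1|BR1|rd0|wr1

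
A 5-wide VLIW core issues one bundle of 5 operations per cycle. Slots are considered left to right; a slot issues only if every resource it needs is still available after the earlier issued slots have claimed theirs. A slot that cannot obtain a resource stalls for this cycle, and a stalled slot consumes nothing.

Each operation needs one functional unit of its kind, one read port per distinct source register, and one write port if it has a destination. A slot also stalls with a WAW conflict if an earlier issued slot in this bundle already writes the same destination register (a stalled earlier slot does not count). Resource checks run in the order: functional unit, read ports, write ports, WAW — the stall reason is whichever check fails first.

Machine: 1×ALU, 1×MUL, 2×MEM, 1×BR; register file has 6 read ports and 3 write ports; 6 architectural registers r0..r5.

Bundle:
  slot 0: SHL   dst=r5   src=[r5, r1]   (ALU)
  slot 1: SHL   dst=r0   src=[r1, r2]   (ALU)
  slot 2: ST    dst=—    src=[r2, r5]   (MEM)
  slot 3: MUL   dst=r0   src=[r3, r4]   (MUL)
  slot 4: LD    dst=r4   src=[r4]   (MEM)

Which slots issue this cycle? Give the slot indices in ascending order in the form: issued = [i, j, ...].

issued = [0, 2, 3]

(0) want 1×ALU +2rd +1wr — yes → AL0|MU1|ME2|BR1|rd4|wr2
(1) want 1×ALU +2rd +1wr — FU → AL0|MU1|ME2|BR1|rd4|wr2
(2) want 1×MEM +2rd +0wr — yes → AL0|MU1|ME1|BR1|rd2|wr2
(3) want 1×MUL +2rd +1wr — yes → AL0|MU0|ME1|BR1|rd0|wr1
(4) want 1×MEM +1rd +1wr — RD_PORT → AL0|MU0|ME1|BR1|rd0|wr1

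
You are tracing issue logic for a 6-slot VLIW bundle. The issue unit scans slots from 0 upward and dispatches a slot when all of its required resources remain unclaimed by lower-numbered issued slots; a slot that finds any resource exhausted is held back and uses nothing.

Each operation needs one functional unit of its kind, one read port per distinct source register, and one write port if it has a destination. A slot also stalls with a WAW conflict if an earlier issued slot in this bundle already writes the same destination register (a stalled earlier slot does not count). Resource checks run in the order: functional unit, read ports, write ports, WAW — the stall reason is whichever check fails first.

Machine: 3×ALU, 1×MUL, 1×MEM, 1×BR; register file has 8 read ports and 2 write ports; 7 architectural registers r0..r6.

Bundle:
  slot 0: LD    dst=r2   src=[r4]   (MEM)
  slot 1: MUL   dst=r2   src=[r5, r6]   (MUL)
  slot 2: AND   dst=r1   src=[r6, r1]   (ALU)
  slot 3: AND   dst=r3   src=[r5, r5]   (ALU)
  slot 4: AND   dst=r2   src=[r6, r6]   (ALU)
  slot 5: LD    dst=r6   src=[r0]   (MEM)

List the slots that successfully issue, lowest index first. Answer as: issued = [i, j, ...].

issued = [0, 2]

  0. MEM→r2 ⇒ go  {3A/1Mu/0Ld/1B | 7r 1w}
  1. MUL→r2 ⇒ no(WAW)  {3A/1Mu/0Ld/1B | 7r 1w}
  2. ALU→r1 ⇒ go  {2A/1Mu/0Ld/1B | 5r 0w}
  3. ALU→r3 ⇒ no(WR_PORT)  {2A/1Mu/0Ld/1B | 5r 0w}
  4. ALU→r2 ⇒ no(WR_PORT)  {2A/1Mu/0Ld/1B | 5r 0w}
  5. MEM→r6 ⇒ no(FU)  {2A/1Mu/0Ld/1B | 5r 0w}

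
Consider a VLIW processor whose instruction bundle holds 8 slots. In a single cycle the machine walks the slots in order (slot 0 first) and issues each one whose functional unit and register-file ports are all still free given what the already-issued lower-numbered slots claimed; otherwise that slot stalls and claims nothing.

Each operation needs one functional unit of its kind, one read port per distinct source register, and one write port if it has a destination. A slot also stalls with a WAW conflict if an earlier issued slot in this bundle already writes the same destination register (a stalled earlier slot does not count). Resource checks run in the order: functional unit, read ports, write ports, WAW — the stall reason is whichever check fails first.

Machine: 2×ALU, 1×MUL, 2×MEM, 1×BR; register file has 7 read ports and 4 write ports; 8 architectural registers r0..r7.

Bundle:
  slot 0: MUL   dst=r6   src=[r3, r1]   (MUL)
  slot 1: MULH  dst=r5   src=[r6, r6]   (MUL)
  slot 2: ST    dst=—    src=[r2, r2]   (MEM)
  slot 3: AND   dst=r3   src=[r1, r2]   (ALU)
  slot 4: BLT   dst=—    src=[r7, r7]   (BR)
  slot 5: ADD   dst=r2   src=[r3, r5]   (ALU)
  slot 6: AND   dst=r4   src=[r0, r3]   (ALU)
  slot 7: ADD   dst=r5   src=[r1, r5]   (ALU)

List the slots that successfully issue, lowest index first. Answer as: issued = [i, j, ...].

issued = [0, 2, 3, 4]

(0) want 1×MUL +2rd +1wr — yes → AL2|MU0|ME2|BR1|rd5|wr3
(1) want 1×MUL +1rd +1wr — FU → AL2|MU0|ME2|BR1|rd5|wr3
(2) want 1×MEM +1rd +0wr — yes → AL2|MU0|ME1|BR1|rd4|wr3
(3) want 1×ALU +2rd +1wr — yes → AL1|MU0|ME1|BR1|rd2|wr2
(4) want 1×BR +1rd +0wr — yes → AL1|MU0|ME1|BR0|rd1|wr2
(5) want 1×ALU +2rd +1wr — RD_PORT → AL1|MU0|ME1|BR0|rd1|wr2
(6) want 1×ALU +2rd +1wr — RD_PORT → AL1|MU0|ME1|BR0|rd1|wr2
(7) want 1×ALU +2rd +1wr — RD_PORT → AL1|MU0|ME1|BR0|rd1|wr2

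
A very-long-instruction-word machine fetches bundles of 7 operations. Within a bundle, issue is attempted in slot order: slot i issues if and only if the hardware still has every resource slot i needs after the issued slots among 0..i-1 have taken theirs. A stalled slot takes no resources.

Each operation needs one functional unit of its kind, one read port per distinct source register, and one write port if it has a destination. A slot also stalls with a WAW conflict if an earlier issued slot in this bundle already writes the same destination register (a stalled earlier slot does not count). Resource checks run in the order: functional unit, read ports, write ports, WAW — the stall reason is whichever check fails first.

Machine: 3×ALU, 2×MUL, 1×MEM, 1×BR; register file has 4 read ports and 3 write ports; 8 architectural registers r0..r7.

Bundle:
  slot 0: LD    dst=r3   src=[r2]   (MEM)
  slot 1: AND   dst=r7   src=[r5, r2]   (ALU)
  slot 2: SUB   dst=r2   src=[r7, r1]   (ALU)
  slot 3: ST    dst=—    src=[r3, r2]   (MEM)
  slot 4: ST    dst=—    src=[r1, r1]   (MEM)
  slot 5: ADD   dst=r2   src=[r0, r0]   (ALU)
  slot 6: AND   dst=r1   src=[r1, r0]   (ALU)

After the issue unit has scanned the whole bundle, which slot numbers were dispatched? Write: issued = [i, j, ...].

#0 MEM src=r2 dispatched  <A:3 Mu:2 Ld:0 B:1 rd:3 wr:2>
#1 ALU src=r5,r2 dispatched  <A:2 Mu:2 Ld:0 B:1 rd:1 wr:1>
#2 ALU src=r7,r1 held:RD_PORT  <A:2 Mu:2 Ld:0 B:1 rd:1 wr:1>
#3 MEM src=r3,r2 held:FU  <A:2 Mu:2 Ld:0 B:1 rd:1 wr:1>
#4 MEM src=r1,r1 held:FU  <A:2 Mu:2 Ld:0 B:1 rd:1 wr:1>
#5 ALU src=r0,r0 dispatched  <A:1 Mu:2 Ld:0 B:1 rd:0 wr:0>
#6 ALU src=r1,r0 held:RD_PORT  <A:1 Mu:2 Ld:0 B:1 rd:0 wr:0>

issued = [0, 1, 5]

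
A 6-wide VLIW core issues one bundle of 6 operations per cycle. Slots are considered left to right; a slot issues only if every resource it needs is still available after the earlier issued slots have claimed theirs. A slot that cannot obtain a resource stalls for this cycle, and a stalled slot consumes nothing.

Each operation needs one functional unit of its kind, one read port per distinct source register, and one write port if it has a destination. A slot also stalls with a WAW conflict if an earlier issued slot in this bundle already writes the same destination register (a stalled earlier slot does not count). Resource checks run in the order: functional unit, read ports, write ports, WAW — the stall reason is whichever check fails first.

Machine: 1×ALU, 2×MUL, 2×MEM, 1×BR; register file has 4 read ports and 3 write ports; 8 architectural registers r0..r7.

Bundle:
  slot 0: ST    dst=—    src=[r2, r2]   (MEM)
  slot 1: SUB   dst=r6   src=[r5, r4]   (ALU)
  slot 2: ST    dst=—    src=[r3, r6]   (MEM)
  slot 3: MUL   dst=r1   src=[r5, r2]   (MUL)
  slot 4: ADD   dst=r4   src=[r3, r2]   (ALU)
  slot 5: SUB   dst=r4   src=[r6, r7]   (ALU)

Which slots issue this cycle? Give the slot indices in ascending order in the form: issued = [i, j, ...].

issued = [0, 1]

#0 MEM src=r2,r2 dispatched  <A:1 Mu:2 Ld:1 B:1 rd:3 wr:3>
#1 ALU src=r5,r4 dispatched  <A:0 Mu:2 Ld:1 B:1 rd:1 wr:2>
#2 MEM src=r3,r6 held:RD_PORT  <A:0 Mu:2 Ld:1 B:1 rd:1 wr:2>
#3 MUL src=r5,r2 held:RD_PORT  <A:0 Mu:2 Ld:1 B:1 rd:1 wr:2>
#4 ALU src=r3,r2 held:FU  <A:0 Mu:2 Ld:1 B:1 rd:1 wr:2>
#5 ALU src=r6,r7 held:FU  <A:0 Mu:2 Ld:1 B:1 rd:1 wr:2>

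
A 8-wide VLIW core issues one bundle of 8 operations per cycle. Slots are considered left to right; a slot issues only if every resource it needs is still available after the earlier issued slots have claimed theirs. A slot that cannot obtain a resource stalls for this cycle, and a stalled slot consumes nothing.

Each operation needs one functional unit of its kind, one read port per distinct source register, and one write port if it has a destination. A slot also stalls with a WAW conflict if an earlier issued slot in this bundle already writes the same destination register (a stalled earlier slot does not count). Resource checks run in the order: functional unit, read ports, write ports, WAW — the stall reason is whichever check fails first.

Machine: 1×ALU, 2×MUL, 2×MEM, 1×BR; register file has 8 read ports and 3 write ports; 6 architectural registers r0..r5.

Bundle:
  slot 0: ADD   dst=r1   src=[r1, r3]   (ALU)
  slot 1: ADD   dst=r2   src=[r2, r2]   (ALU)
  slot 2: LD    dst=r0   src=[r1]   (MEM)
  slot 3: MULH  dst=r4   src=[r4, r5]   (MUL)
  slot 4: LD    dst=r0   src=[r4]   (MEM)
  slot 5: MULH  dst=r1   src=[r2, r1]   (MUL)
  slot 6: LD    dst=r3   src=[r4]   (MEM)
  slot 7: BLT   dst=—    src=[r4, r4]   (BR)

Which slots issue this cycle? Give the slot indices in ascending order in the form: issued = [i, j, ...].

issued = [0, 2, 3, 7]

slot 0 (ALU): ISSUE — free A0,Mu2,Ld2,B1 rp6 wp2
slot 1 (ALU): stall FU — free A0,Mu2,Ld2,B1 rp6 wp2
slot 2 (MEM): ISSUE — free A0,Mu2,Ld1,B1 rp5 wp1
slot 3 (MUL): ISSUE — free A0,Mu1,Ld1,B1 rp3 wp0
slot 4 (MEM): stall WR_PORT — free A0,Mu1,Ld1,B1 rp3 wp0
slot 5 (MUL): stall WR_PORT — free A0,Mu1,Ld1,B1 rp3 wp0
slot 6 (MEM): stall WR_PORT — free A0,Mu1,Ld1,B1 rp3 wp0
slot 7 (BR): ISSUE — free A0,Mu1,Ld1,B0 rp2 wp0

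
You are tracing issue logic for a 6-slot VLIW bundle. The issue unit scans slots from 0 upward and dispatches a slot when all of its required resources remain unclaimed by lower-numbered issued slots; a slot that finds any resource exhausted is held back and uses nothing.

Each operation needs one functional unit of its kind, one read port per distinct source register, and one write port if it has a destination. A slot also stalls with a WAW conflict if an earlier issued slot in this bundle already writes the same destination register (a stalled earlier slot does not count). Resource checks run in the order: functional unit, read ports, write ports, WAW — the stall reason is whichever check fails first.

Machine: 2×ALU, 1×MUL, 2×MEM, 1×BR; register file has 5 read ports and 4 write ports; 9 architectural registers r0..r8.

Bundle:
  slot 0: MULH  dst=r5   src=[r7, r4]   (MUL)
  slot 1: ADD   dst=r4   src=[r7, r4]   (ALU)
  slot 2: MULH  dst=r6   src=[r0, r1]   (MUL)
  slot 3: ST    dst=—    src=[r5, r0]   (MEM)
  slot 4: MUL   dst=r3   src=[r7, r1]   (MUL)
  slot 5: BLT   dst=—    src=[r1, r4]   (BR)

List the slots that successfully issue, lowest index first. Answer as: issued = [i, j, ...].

slot 0 (MUL): ISSUE — free A2,Mu0,Ld2,B1 rp3 wp3
slot 1 (ALU): ISSUE — free A1,Mu0,Ld2,B1 rp1 wp2
slot 2 (MUL): stall FU — free A1,Mu0,Ld2,B1 rp1 wp2
slot 3 (MEM): stall RD_PORT — free A1,Mu0,Ld2,B1 rp1 wp2
slot 4 (MUL): stall FU — free A1,Mu0,Ld2,B1 rp1 wp2
slot 5 (BR): stall RD_PORT — free A1,Mu0,Ld2,B1 rp1 wp2

issued = [0, 1]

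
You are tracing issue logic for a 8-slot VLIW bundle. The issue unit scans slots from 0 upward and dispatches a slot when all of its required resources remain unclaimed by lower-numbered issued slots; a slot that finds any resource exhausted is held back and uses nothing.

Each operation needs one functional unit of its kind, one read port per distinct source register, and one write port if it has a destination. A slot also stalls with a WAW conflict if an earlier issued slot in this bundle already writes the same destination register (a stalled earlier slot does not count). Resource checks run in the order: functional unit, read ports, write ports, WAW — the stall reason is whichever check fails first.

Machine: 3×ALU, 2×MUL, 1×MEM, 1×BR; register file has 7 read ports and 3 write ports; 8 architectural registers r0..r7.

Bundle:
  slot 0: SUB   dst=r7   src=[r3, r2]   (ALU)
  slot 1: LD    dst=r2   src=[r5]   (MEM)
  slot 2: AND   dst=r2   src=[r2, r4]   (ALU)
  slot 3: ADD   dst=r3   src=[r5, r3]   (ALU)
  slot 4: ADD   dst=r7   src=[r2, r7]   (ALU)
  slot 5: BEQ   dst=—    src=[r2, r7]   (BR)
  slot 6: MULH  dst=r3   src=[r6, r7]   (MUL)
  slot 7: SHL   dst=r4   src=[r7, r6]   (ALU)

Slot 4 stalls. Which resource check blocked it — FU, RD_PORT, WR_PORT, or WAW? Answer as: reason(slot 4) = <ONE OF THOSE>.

(0) want 1×ALU +2rd +1wr — yes → AL2|MU2|ME1|BR1|rd5|wr2
(1) want 1×MEM +1rd +1wr — yes → AL2|MU2|ME0|BR1|rd4|wr1
(2) want 1×ALU +2rd +1wr — WAW → AL2|MU2|ME0|BR1|rd4|wr1
(3) want 1×ALU +2rd +1wr — yes → AL1|MU2|ME0|BR1|rd2|wr0
(4) want 1×ALU +2rd +1wr — WR_PORT → AL1|MU2|ME0|BR1|rd2|wr0
(5) want 1×BR +2rd +0wr — yes → AL1|MU2|ME0|BR0|rd0|wr0
(6) want 1×MUL +2rd +1wr — RD_PORT → AL1|MU2|ME0|BR0|rd0|wr0
(7) want 1×ALU +2rd +1wr — RD_PORT → AL1|MU2|ME0|BR0|rd0|wr0

reason(slot 4) = WR_PORT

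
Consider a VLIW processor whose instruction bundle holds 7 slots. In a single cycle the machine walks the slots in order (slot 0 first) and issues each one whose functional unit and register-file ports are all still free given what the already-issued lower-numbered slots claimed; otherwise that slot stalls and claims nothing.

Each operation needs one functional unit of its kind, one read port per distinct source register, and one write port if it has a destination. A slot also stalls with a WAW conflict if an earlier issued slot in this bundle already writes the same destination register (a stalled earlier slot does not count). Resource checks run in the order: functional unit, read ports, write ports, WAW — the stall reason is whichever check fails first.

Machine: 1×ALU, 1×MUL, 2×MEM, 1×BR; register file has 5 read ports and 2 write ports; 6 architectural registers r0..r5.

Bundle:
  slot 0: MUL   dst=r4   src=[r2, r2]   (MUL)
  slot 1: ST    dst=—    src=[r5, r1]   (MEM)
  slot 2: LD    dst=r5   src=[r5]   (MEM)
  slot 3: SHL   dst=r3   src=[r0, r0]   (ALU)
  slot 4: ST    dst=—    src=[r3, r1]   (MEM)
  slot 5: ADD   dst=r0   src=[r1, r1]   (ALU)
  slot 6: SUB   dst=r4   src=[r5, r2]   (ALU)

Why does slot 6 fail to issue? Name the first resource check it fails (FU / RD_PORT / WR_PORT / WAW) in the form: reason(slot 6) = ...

reason(slot 6) = RD_PORT

#0 MUL src=r2,r2 dispatched  <A:1 Mu:0 Ld:2 B:1 rd:4 wr:1>
#1 MEM src=r5,r1 dispatched  <A:1 Mu:0 Ld:1 B:1 rd:2 wr:1>
#2 MEM src=r5 dispatched  <A:1 Mu:0 Ld:0 B:1 rd:1 wr:0>
#3 ALU src=r0,r0 held:WR_PORT  <A:1 Mu:0 Ld:0 B:1 rd:1 wr:0>
#4 MEM src=r3,r1 held:FU  <A:1 Mu:0 Ld:0 B:1 rd:1 wr:0>
#5 ALU src=r1,r1 held:WR_PORT  <A:1 Mu:0 Ld:0 B:1 rd:1 wr:0>
#6 ALU src=r5,r2 held:RD_PORT  <A:1 Mu:0 Ld:0 B:1 rd:1 wr:0>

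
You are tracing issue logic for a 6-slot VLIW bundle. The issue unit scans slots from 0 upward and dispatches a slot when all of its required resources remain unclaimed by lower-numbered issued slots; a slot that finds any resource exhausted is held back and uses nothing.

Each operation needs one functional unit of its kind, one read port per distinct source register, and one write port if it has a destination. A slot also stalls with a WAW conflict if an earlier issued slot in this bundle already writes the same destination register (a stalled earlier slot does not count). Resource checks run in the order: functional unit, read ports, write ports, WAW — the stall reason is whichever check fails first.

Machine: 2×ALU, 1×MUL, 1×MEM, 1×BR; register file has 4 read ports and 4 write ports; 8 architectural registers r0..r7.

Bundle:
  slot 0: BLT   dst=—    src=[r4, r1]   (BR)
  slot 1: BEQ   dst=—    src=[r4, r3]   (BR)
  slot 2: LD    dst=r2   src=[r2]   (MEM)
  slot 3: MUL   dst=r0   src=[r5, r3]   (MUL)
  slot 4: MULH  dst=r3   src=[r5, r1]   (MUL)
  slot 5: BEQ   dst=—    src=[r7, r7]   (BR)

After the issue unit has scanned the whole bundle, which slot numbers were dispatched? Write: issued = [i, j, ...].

(0) want 1×BR +2rd +0wr — yes → AL2|MU1|ME1|BR0|rd2|wr4
(1) want 1×BR +2rd +0wr — FU → AL2|MU1|ME1|BR0|rd2|wr4
(2) want 1×MEM +1rd +1wr — yes → AL2|MU1|ME0|BR0|rd1|wr3
(3) want 1×MUL +2rd +1wr — RD_PORT → AL2|MU1|ME0|BR0|rd1|wr3
(4) want 1×MUL +2rd +1wr — RD_PORT → AL2|MU1|ME0|BR0|rd1|wr3
(5) want 1×BR +1rd +0wr — FU → AL2|MU1|ME0|BR0|rd1|wr3

issued = [0, 2]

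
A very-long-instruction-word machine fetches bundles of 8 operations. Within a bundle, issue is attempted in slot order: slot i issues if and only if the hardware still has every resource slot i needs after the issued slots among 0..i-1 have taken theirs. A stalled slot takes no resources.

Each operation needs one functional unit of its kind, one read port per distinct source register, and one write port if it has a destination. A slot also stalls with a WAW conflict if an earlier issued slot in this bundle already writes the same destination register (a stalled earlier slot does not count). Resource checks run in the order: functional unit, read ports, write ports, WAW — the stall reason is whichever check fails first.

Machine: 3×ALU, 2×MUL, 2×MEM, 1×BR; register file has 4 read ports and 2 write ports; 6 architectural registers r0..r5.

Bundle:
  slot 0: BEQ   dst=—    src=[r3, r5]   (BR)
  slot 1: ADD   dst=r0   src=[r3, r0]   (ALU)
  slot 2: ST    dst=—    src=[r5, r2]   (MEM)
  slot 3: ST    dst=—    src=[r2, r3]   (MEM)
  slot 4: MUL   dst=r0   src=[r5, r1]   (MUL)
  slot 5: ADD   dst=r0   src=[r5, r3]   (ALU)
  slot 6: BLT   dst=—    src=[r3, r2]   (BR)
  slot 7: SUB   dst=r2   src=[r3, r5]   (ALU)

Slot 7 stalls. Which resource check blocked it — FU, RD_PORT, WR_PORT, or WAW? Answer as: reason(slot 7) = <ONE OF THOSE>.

  0. BR ⇒ go  {3A/2Mu/2Ld/0B | 2r 2w}
  1. ALU→r0 ⇒ go  {2A/2Mu/2Ld/0B | 0r 1w}
  2. MEM ⇒ no(RD_PORT)  {2A/2Mu/2Ld/0B | 0r 1w}
  3. MEM ⇒ no(RD_PORT)  {2A/2Mu/2Ld/0B | 0r 1w}
  4. MUL→r0 ⇒ no(RD_PORT)  {2A/2Mu/2Ld/0B | 0r 1w}
  5. ALU→r0 ⇒ no(RD_PORT)  {2A/2Mu/2Ld/0B | 0r 1w}
  6. BR ⇒ no(FU)  {2A/2Mu/2Ld/0B | 0r 1w}
  7. ALU→r2 ⇒ no(RD_PORT)  {2A/2Mu/2Ld/0B | 0r 1w}

reason(slot 7) = RD_PORT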